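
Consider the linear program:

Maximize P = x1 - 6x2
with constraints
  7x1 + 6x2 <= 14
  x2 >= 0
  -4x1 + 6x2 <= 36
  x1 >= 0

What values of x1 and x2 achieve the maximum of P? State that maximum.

x1 = 2, x2 = 0, maximum P = 2

The optimum lies where 7x1 + 6x2 = 14 and x2 = 0.
Solving simultaneously gives x1 = 2, x2 = 0.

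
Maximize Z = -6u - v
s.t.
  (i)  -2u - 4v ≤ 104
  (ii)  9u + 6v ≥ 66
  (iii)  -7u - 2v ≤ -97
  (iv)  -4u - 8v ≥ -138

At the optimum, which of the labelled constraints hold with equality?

(iii) and (iv)

Feasible corners and Z = -6u - v:
  (37, -89/2) → Z = -355/2
  (75/4, -137/8) → Z = -763/8
  (125/12, 289/24) → Z = -1789/24
The feasible region is unbounded (it extends along (2, -1)), but Z strictly decreases along every unbounded feasible direction, so there is no improving ray and the maximum is attained at a vertex.

The maximum is at (125/12, 289/24). Substituting into each constraint, equality holds for (iii) and (iv); the remaining constraints have slack.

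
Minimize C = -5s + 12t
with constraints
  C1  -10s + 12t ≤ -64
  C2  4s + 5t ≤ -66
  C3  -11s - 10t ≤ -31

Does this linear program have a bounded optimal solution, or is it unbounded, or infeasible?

unbounded

From the feasible point (163/3, -170/3), moving in the direction (10, -11) keeps every constraint satisfied while C decreases without bound.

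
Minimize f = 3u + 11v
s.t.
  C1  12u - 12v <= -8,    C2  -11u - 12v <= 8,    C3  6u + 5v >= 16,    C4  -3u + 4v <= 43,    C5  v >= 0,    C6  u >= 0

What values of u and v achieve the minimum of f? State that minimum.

u = 38/33, v = 20/11, minimum f = 258/11

Corner points and f = 3u + 11v:
  (38/33, 20/11) → f = 258/11
  (121/3, 41) → f = 572
  (0, 16/5) → f = 176/5
  (0, 43/4) → f = 473/4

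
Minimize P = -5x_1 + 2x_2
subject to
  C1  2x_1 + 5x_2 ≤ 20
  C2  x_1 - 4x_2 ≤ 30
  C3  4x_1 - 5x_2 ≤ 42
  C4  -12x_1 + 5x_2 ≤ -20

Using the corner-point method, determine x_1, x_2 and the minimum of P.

x_1 = 31/3, x_2 = -2/15, minimum P = -779/15

Feasible corners and P = -5x_1 + 2x_2:
  (31/3, -2/15) → P = -779/15
  (20/7, 20/7) → P = -60/7
  (18/11, -78/11) → P = -246/11
  (-70/43, -340/43) → P = -330/43

At the optimal vertex, 2x_1 + 5x_2 = 20 and 4x_1 - 5x_2 = 42.
Solving simultaneously gives x_1 = 31/3, x_2 = -2/15.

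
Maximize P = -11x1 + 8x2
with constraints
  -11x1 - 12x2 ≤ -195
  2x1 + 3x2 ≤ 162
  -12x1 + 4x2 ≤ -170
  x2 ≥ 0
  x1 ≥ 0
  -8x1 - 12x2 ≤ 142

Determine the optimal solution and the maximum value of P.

x1 = 579/22, x2 = 401/11, maximum P = 47/22

Corner points and P = -11x1 + 8x2:
  (15, 5/2) → P = -145
  (195/11, 0) → P = -195
  (579/22, 401/11) → P = 47/22
  (81, 0) → P = -891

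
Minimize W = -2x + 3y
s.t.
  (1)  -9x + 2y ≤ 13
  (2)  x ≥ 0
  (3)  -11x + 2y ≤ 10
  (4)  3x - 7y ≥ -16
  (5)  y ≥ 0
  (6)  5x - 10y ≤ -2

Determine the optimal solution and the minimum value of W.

Vertices and W = -2x + 3y:
  (0, 16/7) → W = 48/7
  (0, 1/5) → W = 3/5
  (146/5, 74/5) → W = -14

At the optimal vertex, 3x - 7y = -16 and 5x - 10y = -2.
Solving simultaneously gives x = 146/5, y = 74/5.

x = 146/5, y = 74/5, minimum W = -14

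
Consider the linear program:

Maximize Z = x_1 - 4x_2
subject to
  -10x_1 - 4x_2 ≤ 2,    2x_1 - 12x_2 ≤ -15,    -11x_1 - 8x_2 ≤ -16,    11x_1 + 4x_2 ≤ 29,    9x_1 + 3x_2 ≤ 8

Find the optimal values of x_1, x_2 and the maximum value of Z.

Feasible corners and Z = x_1 - 4x_2:
  (-20/9, 91/18) → Z = -202/9
  (16/39, 56/39) → Z = -16/3
  (-55/3, 173/3) → Z = -249
The feasible region is unbounded (it extends along (-4, 11), (-2, 5)), but Z strictly decreases along every unbounded feasible direction, so there is no improving ray and the maximum is attained at a vertex.

x_1 = 16/39, x_2 = 56/39, maximum Z = -16/3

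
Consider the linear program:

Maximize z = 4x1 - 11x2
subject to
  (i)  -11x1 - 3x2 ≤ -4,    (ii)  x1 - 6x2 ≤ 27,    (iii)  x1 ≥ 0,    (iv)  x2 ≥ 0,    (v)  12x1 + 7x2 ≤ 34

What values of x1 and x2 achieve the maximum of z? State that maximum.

x1 = 17/6, x2 = 0, maximum z = 34/3

Vertices and z = 4x1 - 11x2:
  (0, 4/3) → z = -44/3
  (4/11, 0) → z = 16/11
  (0, 34/7) → z = -374/7
  (17/6, 0) → z = 34/3

At the optimal vertex, x2 = 0 and 12x1 + 7x2 = 34.
Solving simultaneously gives x1 = 17/6, x2 = 0.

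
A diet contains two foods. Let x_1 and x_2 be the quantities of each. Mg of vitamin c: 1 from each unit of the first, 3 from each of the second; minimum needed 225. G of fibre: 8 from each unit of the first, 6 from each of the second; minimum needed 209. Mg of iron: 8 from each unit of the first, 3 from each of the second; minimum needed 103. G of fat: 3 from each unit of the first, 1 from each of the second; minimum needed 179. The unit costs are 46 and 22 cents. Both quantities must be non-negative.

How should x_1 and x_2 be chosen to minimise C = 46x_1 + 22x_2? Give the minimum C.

Feasible corners and C = 46x_1 + 22x_2:
  (0, 179) → C = 3938
  (225, 0) → C = 10350
  (39, 62) → C = 3158
The feasible region is unbounded (it extends along (0, 1), (1, 0)), but C strictly increases along every unbounded feasible direction, so there is no improving ray and the minimum is attained at a vertex.

x_1 = 39, x_2 = 62, minimum C = 3158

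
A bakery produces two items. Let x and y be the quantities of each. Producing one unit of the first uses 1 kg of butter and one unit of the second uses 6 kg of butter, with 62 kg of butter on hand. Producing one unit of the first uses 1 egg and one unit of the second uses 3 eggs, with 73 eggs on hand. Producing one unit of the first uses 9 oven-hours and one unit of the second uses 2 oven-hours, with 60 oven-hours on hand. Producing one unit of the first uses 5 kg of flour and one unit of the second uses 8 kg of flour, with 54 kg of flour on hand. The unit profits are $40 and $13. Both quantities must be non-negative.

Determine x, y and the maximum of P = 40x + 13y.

x = 6, y = 3, maximum P = 279

Extreme points and P = 40x + 13y:
  (0, 0) → P = 0
  (0, 27/4) → P = 351/4
  (20/3, 0) → P = 800/3
  (6, 3) → P = 279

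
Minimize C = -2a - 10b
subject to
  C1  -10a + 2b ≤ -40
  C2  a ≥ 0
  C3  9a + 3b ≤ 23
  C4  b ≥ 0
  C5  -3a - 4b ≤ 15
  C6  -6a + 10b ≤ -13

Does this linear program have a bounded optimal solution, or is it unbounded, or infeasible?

The boundaries -10a + 2b = -40 and 9a + 3b = 23 meet at (83/24, -65/24), but that point violates b ≥ 0. Every candidate vertex is excluded by some other constraint, so the feasible region is empty.

infeasible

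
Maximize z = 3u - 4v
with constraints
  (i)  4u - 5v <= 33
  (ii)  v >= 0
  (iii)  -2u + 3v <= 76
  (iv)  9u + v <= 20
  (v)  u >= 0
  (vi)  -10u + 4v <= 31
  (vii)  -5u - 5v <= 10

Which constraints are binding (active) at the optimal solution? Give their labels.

(ii) and (iv)

Vertices and z = 3u - 4v:
  (20/9, 0) → z = 20/3
  (0, 0) → z = 0
  (49/46, 479/46) → z = -1769/46
  (0, 31/4) → z = -31

The maximum is at (20/9, 0). Substituting into each constraint, equality holds for (ii) and (iv); the remaining constraints have slack.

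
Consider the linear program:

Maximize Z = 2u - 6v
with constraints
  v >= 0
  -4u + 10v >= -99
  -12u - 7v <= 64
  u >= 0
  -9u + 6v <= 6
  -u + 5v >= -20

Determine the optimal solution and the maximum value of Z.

Corner points and Z = 2u - 6v:
  (0, 0) → Z = 0
  (20, 0) → Z = 40
  (59/2, 19/10) → Z = 238/5
  (0, 1) → Z = -6
The feasible region is unbounded (it extends along (2, 3), (5, 2)), but Z strictly decreases along every unbounded feasible direction, so there is no improving ray and the maximum is attained at a vertex.

u = 59/2, v = 19/10, maximum Z = 238/5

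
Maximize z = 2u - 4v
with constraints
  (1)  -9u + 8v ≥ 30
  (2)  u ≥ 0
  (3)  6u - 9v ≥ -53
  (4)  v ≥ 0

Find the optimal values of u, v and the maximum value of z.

The optimum lies where -9u + 8v = 30 and u = 0.
Solving simultaneously gives u = 0, v = 15/4.

u = 0, v = 15/4, maximum z = -15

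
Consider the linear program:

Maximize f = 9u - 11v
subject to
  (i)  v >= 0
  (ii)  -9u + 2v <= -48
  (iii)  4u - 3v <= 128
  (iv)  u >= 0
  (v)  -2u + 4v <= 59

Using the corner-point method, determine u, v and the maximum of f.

u = 32, v = 0, maximum f = 288

Vertices and f = 9u - 11v:
  (16/3, 0) → f = 48
  (32, 0) → f = 288
  (155/16, 627/32) → f = -4107/32
  (689/10, 246/5) → f = 789/10

The binding constraints are v = 0 and 4u - 3v = 128.
Solving simultaneously gives u = 32, v = 0.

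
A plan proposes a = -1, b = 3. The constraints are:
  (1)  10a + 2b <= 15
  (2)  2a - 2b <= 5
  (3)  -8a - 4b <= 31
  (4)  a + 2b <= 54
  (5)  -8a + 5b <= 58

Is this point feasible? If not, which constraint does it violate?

feasible

(1): -4 ≤ 15 ✓
(2): -8 ≤ 5 ✓
(3): -4 ≤ 31 ✓
(4): 5 ≤ 54 ✓
(5): 23 ≤ 58 ✓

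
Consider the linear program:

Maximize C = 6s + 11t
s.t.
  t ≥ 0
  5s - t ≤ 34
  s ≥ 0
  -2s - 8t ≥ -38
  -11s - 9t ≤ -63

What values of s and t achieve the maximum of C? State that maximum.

Vertices and C = 6s + 11t:
  (34/5, 0) → C = 204/5
  (63/11, 0) → C = 378/11
  (155/21, 61/21) → C = 1601/21
  (81/35, 146/35) → C = 2092/35

The optimum lies where 5s - t = 34 and -2s - 8t = -38.
Solving simultaneously gives s = 155/21, t = 61/21.

s = 155/21, t = 61/21, maximum C = 1601/21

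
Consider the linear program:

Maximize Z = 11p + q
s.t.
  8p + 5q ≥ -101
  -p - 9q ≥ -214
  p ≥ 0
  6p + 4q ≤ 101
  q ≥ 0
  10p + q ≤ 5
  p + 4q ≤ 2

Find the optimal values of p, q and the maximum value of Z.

Corner points and Z = 11p + q:
  (0, 0) → Z = 0
  (0, 1/2) → Z = 1/2
  (1/2, 0) → Z = 11/2
  (6/13, 5/13) → Z = 71/13

The binding constraints are q = 0 and 10p + q = 5.
Solving simultaneously gives p = 1/2, q = 0.

p = 1/2, q = 0, maximum Z = 11/2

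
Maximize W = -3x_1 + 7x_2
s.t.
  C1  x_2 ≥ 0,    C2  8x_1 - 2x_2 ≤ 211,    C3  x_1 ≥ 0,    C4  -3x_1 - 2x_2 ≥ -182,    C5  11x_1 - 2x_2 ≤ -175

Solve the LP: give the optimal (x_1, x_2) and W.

x_1 = 0, x_2 = 91, maximum W = 637

Feasible corners and W = -3x_1 + 7x_2:
  (0, 91) → W = 637
  (0, 175/2) → W = 1225/2
  (1/2, 361/4) → W = 2521/4

At the optimal vertex, x_1 = 0 and -3x_1 - 2x_2 = -182.
Solving simultaneously gives x_1 = 0, x_2 = 91.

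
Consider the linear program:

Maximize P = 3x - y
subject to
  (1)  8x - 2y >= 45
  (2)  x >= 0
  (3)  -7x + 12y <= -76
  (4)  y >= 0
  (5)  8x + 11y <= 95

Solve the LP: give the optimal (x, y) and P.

Extreme points and P = 3x - y:
  (76/7, 0) → P = 228/7
  (1976/173, 57/173) → P = 5871/173
  (95/8, 0) → P = 285/8

The optimum lies where y = 0 and 8x + 11y = 95.
Solving simultaneously gives x = 95/8, y = 0.

x = 95/8, y = 0, maximum P = 285/8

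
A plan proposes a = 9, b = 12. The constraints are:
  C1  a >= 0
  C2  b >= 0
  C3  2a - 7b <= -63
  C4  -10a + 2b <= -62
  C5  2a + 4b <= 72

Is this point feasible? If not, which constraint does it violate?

feasible

C1: 9 ≥ 0 ✓
C2: 12 ≥ 0 ✓
C3: -66 ≤ -63 ✓
C4: -66 ≤ -62 ✓
C5: 66 ≤ 72 ✓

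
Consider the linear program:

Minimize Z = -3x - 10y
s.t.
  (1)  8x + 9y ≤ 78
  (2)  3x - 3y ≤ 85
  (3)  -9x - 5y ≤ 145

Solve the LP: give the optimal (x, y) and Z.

x = -1695/41, y = 1862/41, minimum Z = -13535/41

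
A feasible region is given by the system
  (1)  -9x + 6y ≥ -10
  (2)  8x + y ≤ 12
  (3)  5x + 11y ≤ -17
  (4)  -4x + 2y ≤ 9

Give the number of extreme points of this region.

Pairwise boundary intersections that survive every other constraint:
  (8/129, -203/129)
  (-37/3, -121/6)
  (-133/54, -23/54)

3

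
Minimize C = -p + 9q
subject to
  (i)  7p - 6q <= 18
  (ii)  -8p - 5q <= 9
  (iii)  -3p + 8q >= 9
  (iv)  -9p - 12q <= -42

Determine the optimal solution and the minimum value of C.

p = 19/9, q = 23/12, minimum C = 545/36

Extreme points and C = -p + 9q:
  (99/19, 117/38) → C = 45/2
  (-106/17, 139/17) → C = 1357/17
  (19/9, 23/12) → C = 545/36
The feasible region is unbounded (it extends along (6, 7), (-5, 8)), but C strictly increases along every unbounded feasible direction, so there is no improving ray and the minimum is attained at a vertex.

The optimum lies where -3p + 8q = 9 and -9p - 12q = -42.
Solving simultaneously gives p = 19/9, q = 23/12.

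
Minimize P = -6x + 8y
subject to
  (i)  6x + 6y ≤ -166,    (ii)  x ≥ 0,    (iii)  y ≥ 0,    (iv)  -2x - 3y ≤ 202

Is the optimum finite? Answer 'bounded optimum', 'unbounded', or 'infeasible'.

infeasible

The boundaries 6x + 6y = -166 and x = 0 meet at (0, -83/3), but that point violates y ≥ 0. Every candidate vertex is excluded by some other constraint, so the feasible region is empty.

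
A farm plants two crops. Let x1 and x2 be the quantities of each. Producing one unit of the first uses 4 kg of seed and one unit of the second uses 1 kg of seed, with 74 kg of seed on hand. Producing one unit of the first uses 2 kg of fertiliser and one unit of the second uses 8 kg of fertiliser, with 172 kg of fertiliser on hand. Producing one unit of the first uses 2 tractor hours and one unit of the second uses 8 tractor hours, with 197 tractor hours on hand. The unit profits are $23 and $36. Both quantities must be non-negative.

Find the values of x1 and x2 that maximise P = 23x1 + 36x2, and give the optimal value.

Corner points and P = 23x1 + 36x2:
  (0, 0) → P = 0
  (0, 43/2) → P = 774
  (37/2, 0) → P = 851/2
  (14, 18) → P = 970

x1 = 14, x2 = 18, maximum P = 970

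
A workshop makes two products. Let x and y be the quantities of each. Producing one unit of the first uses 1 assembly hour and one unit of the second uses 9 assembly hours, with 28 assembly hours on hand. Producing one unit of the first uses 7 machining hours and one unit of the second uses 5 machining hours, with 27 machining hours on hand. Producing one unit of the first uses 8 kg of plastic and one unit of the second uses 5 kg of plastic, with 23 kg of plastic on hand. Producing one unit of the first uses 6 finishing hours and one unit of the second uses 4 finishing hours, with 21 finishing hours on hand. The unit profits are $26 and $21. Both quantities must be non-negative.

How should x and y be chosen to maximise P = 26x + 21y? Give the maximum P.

Corner points and P = 26x + 21y:
  (0, 0) → P = 0
  (0, 28/9) → P = 196/3
  (23/8, 0) → P = 299/4
  (1, 3) → P = 89

x = 1, y = 3, maximum P = 89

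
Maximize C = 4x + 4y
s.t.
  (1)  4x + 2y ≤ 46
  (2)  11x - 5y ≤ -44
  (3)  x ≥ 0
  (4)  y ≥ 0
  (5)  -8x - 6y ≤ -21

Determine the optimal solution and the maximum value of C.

x = 0, y = 23, maximum C = 92

Vertices and C = 4x + 4y:
  (71/21, 341/21) → C = 1648/21
  (0, 23) → C = 92
  (0, 44/5) → C = 176/5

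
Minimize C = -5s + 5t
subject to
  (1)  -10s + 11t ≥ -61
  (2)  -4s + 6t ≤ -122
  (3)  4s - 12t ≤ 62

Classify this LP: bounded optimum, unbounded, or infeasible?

The boundaries -10s + 11t = -61 and -4s + 6t = -122 meet at (-61, -61), but that point violates 4s - 12t ≤ 62. Every candidate vertex is excluded by some other constraint, so the feasible region is empty.

infeasible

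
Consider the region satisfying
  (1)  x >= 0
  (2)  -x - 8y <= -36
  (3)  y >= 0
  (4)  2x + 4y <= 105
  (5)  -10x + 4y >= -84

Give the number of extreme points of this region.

4

The feasible vertices (each the meet of two boundaries and inside every other half-plane) are:
  (0, 9/2)
  (0, 105/4)
  (68/7, 23/7)
  (63/4, 147/8)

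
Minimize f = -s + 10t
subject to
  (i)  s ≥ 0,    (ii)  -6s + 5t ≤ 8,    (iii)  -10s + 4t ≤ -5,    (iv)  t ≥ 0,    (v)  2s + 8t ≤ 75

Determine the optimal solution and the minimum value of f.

s = 75/2, t = 0, minimum f = -75/2

Corner points and f = -s + 10t:
  (57/26, 55/13) → f = 1043/26
  (311/58, 233/29) → f = 4349/58
  (1/2, 0) → f = -1/2
  (75/2, 0) → f = -75/2

The binding constraints are t = 0 and 2s + 8t = 75.
Solving simultaneously gives s = 75/2, t = 0.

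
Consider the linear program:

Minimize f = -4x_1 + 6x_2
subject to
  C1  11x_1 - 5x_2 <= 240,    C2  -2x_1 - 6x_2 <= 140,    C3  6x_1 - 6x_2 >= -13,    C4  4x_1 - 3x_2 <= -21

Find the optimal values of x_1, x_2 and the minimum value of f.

x_1 = -91/5, x_2 = -259/15, minimum f = -154/5

At the optimal vertex, -2x_1 - 6x_2 = 140 and 4x_1 - 3x_2 = -21.
Solving simultaneously gives x_1 = -91/5, x_2 = -259/15.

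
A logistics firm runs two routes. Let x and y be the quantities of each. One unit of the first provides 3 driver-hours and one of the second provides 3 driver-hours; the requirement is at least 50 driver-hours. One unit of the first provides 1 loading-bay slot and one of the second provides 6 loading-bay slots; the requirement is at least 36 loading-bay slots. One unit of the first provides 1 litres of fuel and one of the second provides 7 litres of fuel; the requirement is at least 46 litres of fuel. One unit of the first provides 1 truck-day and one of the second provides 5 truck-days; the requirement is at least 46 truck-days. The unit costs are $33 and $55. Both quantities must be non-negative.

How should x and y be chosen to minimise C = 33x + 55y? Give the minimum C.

Corner points and C = 33x + 55y:
  (0, 50/3) → C = 2750/3
  (46, 0) → C = 1518
  (28/3, 22/3) → C = 2134/3
The feasible region is unbounded (it extends along (0, 1), (1, 0)), but C strictly increases along every unbounded feasible direction, so there is no improving ray and the minimum is attained at a vertex.

The optimum lies where 3x + 3y = 50 and x + 5y = 46.
Solving simultaneously gives x = 28/3, y = 22/3.

x = 28/3, y = 22/3, minimum C = 2134/3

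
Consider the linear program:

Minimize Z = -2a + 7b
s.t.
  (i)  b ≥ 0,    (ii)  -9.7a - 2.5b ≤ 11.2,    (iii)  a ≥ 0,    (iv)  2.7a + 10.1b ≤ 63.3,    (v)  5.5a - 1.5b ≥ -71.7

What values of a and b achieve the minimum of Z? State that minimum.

a = 211/9, b = 0, minimum Z = -422/9

Feasible corners and Z = -2a + 7b:
  (0, 0) → Z = 0
  (211/9, 0) → Z = -422/9
  (0, 633/101) → Z = 4431/101

At the optimal vertex, b = 0 and 2.7a + 10.1b = 63.3.
Solving simultaneously gives a = 211/9, b = 0.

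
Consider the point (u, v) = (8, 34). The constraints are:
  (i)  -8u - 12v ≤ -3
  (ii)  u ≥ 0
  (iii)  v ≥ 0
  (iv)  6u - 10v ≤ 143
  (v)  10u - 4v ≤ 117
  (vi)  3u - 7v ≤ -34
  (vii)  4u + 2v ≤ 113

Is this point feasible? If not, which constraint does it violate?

(i): -472 ≤ -3 ✓
(ii): 8 ≥ 0 ✓
(iii): 34 ≥ 0 ✓
(iv): -292 ≤ 143 ✓
(v): -56 ≤ 117 ✓
(vi): -214 ≤ -34 ✓
(vii): 100 ≤ 113 ✓

feasible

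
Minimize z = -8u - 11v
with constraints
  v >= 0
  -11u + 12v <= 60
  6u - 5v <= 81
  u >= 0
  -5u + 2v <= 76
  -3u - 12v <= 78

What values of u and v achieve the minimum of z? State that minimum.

Extreme points and z = -8u - 11v:
  (27/2, 0) → z = -108
  (0, 0) → z = 0
  (1272/17, 1251/17) → z = -23937/17
  (0, 5) → z = -55

At the optimal vertex, -11u + 12v = 60 and 6u - 5v = 81.
Solving simultaneously gives u = 1272/17, v = 1251/17.

u = 1272/17, v = 1251/17, minimum z = -23937/17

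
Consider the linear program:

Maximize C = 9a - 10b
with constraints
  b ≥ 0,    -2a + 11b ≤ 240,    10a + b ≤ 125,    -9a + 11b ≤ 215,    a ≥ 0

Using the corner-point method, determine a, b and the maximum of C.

Vertices and C = 9a - 10b:
  (25/2, 0) → C = 225/2
  (0, 0) → C = 0
  (1135/112, 1325/56) → C = -16285/112
  (25/7, 1730/77) → C = -14825/77
  (0, 215/11) → C = -2150/11

The optimum lies where b = 0 and 10a + b = 125.
Solving simultaneously gives a = 25/2, b = 0.

a = 25/2, b = 0, maximum C = 225/2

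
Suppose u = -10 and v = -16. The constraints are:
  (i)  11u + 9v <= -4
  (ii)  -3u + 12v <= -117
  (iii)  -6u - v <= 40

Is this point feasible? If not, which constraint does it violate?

Constraint (iii): -6u - v = 76, which is not ≤ 40. All other constraints are satisfied.

not feasible — violates (iii)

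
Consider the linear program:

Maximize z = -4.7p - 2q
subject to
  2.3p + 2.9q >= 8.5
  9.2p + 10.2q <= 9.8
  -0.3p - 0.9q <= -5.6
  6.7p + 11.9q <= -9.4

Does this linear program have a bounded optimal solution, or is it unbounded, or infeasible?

infeasible

The boundaries 2.3p + 2.9q = 8.5 and 9.2p + 10.2q = 9.8 meet at (-2914/161, 121/7), but that point violates 6.7p + 11.9q ≤ -9.4. Every candidate vertex is excluded by some other constraint, so the feasible region is empty.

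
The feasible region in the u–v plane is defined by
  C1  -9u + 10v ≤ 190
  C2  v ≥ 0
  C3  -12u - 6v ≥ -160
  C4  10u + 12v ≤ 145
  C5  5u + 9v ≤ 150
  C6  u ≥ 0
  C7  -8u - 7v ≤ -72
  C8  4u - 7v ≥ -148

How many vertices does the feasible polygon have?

Pairwise boundary intersections that survive every other constraint:
  (40/3, 0)
  (9, 0)
  (25/2, 5/3)
  (0, 145/12)
  (0, 72/7)

5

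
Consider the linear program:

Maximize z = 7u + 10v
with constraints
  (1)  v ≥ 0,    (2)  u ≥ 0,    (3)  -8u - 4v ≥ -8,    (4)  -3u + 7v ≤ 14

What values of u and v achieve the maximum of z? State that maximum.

u = 0, v = 2, maximum z = 20

Feasible corners and z = 7u + 10v:
  (0, 0) → z = 0
  (1, 0) → z = 7
  (0, 2) → z = 20

The binding constraints are u = 0 and -8u - 4v = -8.
Solving simultaneously gives u = 0, v = 2.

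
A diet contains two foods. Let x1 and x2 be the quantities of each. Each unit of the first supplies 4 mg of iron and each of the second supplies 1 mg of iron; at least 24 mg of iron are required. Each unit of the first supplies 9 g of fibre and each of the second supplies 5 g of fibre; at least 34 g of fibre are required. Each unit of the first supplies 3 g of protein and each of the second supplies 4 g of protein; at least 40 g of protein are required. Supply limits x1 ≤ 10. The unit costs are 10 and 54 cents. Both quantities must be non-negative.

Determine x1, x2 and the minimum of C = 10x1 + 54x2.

Feasible corners and C = 10x1 + 54x2:
  (0, 24) → C = 1296
  (56/13, 88/13) → C = 5312/13
  (10, 5/2) → C = 235
The feasible region is unbounded (it extends along (0, 1)), but C strictly increases along every unbounded feasible direction, so there is no improving ray and the minimum is attained at a vertex.

At the optimal vertex, 3x1 + 4x2 = 40 and x1 = 10.
Solving simultaneously gives x1 = 10, x2 = 5/2.

x1 = 10, x2 = 5/2, minimum C = 235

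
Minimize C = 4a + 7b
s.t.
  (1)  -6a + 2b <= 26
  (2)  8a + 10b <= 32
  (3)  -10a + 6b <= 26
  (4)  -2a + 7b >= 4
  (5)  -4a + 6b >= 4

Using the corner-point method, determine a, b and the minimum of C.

a = -79/29, b = -6/29, minimum C = -358/29

Extreme points and C = 4a + 7b:
  (-17/37, 132/37) → C = 856/37
  (19/11, 20/11) → C = 216/11
  (-79/29, -6/29) → C = -358/29
  (-1/4, 1/2) → C = 5/2

The optimum lies where -10a + 6b = 26 and -2a + 7b = 4.
Solving simultaneously gives a = -79/29, b = -6/29.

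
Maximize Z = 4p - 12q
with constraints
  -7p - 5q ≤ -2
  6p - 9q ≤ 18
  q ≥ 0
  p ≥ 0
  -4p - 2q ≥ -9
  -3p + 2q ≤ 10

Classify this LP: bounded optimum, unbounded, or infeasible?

Corner points and Z = 4p - 12q:
  (2/7, 0) → Z = 8/7
  (0, 2/5) → Z = -24/5
  (9/4, 0) → Z = 9
  (0, 9/2) → Z = -54
The feasible region has finitely many vertices and no improving ray; the maximum is 9 at (9/4, 0).

bounded optimum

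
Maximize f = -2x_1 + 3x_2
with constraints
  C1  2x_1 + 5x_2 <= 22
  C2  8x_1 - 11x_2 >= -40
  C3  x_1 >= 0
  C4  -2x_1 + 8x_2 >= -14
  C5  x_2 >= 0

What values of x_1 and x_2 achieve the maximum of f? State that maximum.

Feasible corners and f = -2x_1 + 3x_2:
  (21/31, 128/31) → f = 342/31
  (123/13, 8/13) → f = -222/13
  (0, 40/11) → f = 120/11
  (0, 0) → f = 0
  (7, 0) → f = -14

x_1 = 21/31, x_2 = 128/31, maximum f = 342/31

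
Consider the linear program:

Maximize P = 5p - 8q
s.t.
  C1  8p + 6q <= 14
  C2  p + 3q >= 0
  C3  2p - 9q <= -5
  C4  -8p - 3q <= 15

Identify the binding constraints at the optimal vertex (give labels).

C1 and C3

Extreme points and P = 5p - 8q:
  (8/7, 17/21) → P = -16/21
  (-11/2, 29/3) → P = -629/6
  (-1, 1/3) → P = -23/3
  (-15/7, 5/7) → P = -115/7

The maximum is at (8/7, 17/21). Substituting into each constraint, equality holds for C1 and C3; the remaining constraints have slack.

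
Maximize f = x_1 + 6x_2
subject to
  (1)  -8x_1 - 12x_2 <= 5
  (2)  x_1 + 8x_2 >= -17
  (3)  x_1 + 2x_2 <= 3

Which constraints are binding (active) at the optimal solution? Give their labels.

(1) and (3)

Feasible corners and f = x_1 + 6x_2:
  (41/13, -131/52) → f = -311/26
  (-23/2, 29/4) → f = 32
  (29/3, -10/3) → f = -31/3

The maximum is at (-23/2, 29/4). Substituting into each constraint, equality holds for (1) and (3); the remaining constraints have slack.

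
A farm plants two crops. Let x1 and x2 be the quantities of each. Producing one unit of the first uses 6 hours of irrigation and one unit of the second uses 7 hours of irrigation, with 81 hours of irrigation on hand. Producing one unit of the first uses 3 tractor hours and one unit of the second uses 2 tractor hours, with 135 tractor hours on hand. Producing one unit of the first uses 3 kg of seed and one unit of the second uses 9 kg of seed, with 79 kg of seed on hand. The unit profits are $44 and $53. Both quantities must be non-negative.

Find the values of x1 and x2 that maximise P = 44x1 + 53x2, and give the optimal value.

Extreme points and P = 44x1 + 53x2:
  (0, 0) → P = 0
  (0, 79/9) → P = 4187/9
  (27/2, 0) → P = 594
  (16/3, 7) → P = 1817/3

The binding constraints are 6x1 + 7x2 = 81 and 3x1 + 9x2 = 79.
Solving simultaneously gives x1 = 16/3, x2 = 7.

x1 = 16/3, x2 = 7, maximum P = 1817/3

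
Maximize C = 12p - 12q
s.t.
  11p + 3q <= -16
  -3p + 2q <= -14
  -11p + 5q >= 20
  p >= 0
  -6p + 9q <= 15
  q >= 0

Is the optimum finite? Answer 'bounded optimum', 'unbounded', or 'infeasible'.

The boundaries -6p + 9q = 15 and q = 0 meet at (-5/2, 0), but that point violates -3p + 2q ≤ -14. Every candidate vertex is excluded by some other constraint, so the feasible region is empty.

infeasible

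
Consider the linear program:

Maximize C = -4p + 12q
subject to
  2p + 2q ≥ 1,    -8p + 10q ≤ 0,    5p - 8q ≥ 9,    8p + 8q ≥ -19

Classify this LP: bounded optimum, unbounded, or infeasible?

unbounded

From the feasible point (1, -1/2), moving in the direction (8, 5) keeps every constraint satisfied while C increases without bound.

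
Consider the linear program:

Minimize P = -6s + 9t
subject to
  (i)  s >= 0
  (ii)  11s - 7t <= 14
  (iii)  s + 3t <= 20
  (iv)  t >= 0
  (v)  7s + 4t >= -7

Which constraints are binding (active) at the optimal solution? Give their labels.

(ii) and (iv)

Vertices and P = -6s + 9t:
  (0, 20/3) → P = 60
  (0, 0) → P = 0
  (91/20, 103/20) → P = 381/20
  (14/11, 0) → P = -84/11

The minimum is at (14/11, 0). Substituting into each constraint, equality holds for (ii) and (iv); the remaining constraints have slack.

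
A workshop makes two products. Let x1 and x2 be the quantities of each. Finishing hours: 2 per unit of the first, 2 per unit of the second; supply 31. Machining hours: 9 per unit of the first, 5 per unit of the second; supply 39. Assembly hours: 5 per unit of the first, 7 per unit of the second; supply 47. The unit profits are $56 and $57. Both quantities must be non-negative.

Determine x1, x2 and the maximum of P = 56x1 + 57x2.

x1 = 1, x2 = 6, maximum P = 398

Feasible corners and P = 56x1 + 57x2:
  (0, 0) → P = 0
  (0, 47/7) → P = 2679/7
  (13/3, 0) → P = 728/3
  (1, 6) → P = 398

The optimum lies where 9x1 + 5x2 = 39 and 5x1 + 7x2 = 47.
Solving simultaneously gives x1 = 1, x2 = 6.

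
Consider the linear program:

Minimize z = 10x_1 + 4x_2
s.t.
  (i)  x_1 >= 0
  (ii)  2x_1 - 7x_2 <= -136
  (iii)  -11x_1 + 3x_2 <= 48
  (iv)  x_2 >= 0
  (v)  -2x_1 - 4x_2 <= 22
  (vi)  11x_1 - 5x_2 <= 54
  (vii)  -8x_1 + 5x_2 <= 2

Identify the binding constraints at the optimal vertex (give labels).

(ii) and (vii)

Corner points and z = 10x_1 + 4x_2:
  (1058/67, 1604/67) → z = 16996/67
  (333/23, 542/23) → z = 5498/23
  (56/3, 454/15) → z = 4616/15

The minimum is at (333/23, 542/23). Substituting into each constraint, equality holds for (ii) and (vii); the remaining constraints have slack.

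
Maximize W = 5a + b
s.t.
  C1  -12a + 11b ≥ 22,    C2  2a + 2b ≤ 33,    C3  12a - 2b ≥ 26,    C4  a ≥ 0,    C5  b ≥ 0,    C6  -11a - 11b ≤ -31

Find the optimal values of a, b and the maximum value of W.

a = 319/46, b = 220/23, maximum W = 2035/46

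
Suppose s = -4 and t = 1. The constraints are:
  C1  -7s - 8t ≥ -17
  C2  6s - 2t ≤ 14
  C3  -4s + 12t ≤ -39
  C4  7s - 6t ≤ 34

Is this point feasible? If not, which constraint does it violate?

Constraint C3: -4s + 12t = 28, which is not ≤ -39. All other constraints are satisfied.

not feasible — violates C3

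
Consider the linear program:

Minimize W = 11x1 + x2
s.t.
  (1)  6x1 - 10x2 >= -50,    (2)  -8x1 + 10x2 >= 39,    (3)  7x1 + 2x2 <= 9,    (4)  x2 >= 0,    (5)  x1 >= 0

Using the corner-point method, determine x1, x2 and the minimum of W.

x1 = 0, x2 = 39/10, minimum W = 39/10

Feasible corners and W = 11x1 + x2:
  (6/43, 345/86) → W = 477/86
  (0, 39/10) → W = 39/10
  (0, 9/2) → W = 9/2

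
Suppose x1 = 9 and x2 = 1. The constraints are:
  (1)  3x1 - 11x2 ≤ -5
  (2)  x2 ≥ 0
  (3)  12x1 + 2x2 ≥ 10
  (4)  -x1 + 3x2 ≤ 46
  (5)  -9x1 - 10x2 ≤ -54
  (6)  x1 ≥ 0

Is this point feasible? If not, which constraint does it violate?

not feasible — violates (1)

Constraint (1): 3x1 - 11x2 = 16, which is not ≤ -5. All other constraints are satisfied.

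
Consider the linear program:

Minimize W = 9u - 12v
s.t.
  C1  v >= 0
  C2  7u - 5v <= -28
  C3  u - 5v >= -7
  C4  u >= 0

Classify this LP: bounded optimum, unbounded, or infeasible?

The boundaries v = 0 and 7u - 5v = -28 meet at (-4, 0), but that point violates u ≥ 0. Every candidate vertex is excluded by some other constraint, so the feasible region is empty.

infeasible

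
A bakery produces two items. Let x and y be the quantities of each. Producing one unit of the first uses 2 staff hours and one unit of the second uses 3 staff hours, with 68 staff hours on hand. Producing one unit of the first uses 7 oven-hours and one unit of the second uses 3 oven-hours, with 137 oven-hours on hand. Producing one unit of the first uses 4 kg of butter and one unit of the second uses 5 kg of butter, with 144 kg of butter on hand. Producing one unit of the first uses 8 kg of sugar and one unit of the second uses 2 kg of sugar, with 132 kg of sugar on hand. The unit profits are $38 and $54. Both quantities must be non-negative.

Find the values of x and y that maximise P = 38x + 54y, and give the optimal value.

Corner points and P = 38x + 54y:
  (0, 0) → P = 0
  (0, 68/3) → P = 1224
  (33/2, 0) → P = 627
  (13, 14) → P = 1250

At the optimal vertex, 2x + 3y = 68 and 8x + 2y = 132.
Solving simultaneously gives x = 13, y = 14.

x = 13, y = 14, maximum P = 1250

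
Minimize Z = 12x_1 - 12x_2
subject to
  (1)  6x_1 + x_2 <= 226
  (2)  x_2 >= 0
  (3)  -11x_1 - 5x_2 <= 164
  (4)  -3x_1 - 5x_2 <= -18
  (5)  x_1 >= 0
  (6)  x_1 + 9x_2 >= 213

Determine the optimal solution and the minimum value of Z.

Feasible corners and Z = 12x_1 - 12x_2:
  (0, 226) → Z = -2712
  (1821/53, 1052/53) → Z = 9228/53
  (0, 71/3) → Z = -284

x_1 = 0, x_2 = 226, minimum Z = -2712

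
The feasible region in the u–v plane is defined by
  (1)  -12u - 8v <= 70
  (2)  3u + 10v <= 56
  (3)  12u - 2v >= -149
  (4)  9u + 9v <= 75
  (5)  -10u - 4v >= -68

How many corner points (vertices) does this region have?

The feasible vertices (each the meet of two boundaries and inside every other half-plane) are:
  (-111/10, 79/10)
  (103/4, -379/8)
  (-689/63, 373/42)
  (82/21, 31/7)
  (52/9, 23/9)

5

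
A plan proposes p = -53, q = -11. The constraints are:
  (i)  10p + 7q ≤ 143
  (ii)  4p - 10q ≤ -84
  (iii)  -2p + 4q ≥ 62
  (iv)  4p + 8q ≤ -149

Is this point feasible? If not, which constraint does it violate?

feasible

(i): -607 ≤ 143 ✓
(ii): -102 ≤ -84 ✓
(iii): 62 ≥ 62 ✓
(iv): -300 ≤ -149 ✓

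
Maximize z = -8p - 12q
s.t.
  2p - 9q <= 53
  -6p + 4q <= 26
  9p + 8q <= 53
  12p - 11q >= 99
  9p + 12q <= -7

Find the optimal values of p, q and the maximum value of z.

The optimum lies where 2p - 9q = 53 and 12p - 11q = 99.
Solving simultaneously gives p = 154/43, q = -219/43.

p = 154/43, q = -219/43, maximum z = 1396/43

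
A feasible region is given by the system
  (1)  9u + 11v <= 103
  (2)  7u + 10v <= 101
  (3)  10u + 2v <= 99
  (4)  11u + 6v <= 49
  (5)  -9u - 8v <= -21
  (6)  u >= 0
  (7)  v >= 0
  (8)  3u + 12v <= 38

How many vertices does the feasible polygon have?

The feasible vertices (each the meet of two boundaries and inside every other half-plane) are:
  (49/11, 0)
  (60/19, 271/114)
  (0, 21/8)
  (7/3, 0)
  (0, 19/6)

5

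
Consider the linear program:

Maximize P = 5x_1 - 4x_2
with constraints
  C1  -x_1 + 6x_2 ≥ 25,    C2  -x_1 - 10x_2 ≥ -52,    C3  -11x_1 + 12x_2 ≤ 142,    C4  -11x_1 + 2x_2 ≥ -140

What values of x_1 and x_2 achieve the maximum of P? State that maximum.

x_1 = 31/8, x_2 = 77/16, maximum P = 1/8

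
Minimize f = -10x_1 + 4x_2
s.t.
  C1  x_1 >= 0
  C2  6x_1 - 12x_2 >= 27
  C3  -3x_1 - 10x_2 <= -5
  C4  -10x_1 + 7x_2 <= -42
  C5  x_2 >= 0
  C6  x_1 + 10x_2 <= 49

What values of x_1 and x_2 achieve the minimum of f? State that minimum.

x_1 = 49, x_2 = 0, minimum f = -490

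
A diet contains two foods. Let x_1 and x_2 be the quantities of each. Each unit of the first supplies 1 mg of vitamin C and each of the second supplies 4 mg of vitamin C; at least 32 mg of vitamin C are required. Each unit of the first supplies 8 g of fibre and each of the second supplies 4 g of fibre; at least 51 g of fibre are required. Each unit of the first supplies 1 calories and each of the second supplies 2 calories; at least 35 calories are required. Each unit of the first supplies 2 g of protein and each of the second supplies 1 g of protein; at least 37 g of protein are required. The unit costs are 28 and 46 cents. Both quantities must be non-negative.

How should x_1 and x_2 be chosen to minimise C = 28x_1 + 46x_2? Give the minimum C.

x_1 = 13, x_2 = 11, minimum C = 870

Feasible corners and C = 28x_1 + 46x_2:
  (0, 37) → C = 1702
  (35, 0) → C = 980
  (13, 11) → C = 870
The feasible region is unbounded (it extends along (0, 1), (1, 0)), but C strictly increases along every unbounded feasible direction, so there is no improving ray and the minimum is attained at a vertex.

The optimum lies where x_1 + 2x_2 = 35 and 2x_1 + x_2 = 37.
Solving simultaneously gives x_1 = 13, x_2 = 11.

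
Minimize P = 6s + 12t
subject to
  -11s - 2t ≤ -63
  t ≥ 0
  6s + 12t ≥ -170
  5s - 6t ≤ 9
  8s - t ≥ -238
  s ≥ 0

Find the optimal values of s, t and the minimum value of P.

s = 99/19, t = 54/19, minimum P = 1242/19

Feasible corners and P = 6s + 12t:
  (99/19, 54/19) → P = 1242/19
  (0, 63/2) → P = 378
  (0, 238) → P = 2856
The feasible region is unbounded (it extends along (6, 5), (1, 8)), but P strictly increases along every unbounded feasible direction, so there is no improving ray and the minimum is attained at a vertex.

The optimum lies where -11s - 2t = -63 and 5s - 6t = 9.
Solving simultaneously gives s = 99/19, t = 54/19.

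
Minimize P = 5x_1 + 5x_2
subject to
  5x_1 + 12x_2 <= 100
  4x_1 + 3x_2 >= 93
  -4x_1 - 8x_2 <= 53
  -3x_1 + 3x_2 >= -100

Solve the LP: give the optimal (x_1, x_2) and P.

x_1 = 193/7, x_2 = -121/21, minimum P = 2290/21

Extreme points and P = 5x_1 + 5x_2:
  (272/11, -65/33) → P = 3755/33
  (500/17, -200/51) → P = 6500/51
  (193/7, -121/21) → P = 2290/21

The binding constraints are 4x_1 + 3x_2 = 93 and -3x_1 + 3x_2 = -100.
Solving simultaneously gives x_1 = 193/7, x_2 = -121/21.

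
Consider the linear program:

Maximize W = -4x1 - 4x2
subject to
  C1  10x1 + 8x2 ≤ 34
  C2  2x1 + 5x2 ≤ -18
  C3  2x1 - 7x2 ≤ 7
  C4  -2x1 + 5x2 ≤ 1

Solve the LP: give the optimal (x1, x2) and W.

x1 = -21/2, x2 = -4, maximum W = 58

Feasible corners and W = -4x1 - 4x2:
  (-91/24, -25/12) → W = 47/2
  (-19/4, -17/10) → W = 129/5
  (-21/2, -4) → W = 58

At the optimal vertex, 2x1 - 7x2 = 7 and -2x1 + 5x2 = 1.
Solving simultaneously gives x1 = -21/2, x2 = -4.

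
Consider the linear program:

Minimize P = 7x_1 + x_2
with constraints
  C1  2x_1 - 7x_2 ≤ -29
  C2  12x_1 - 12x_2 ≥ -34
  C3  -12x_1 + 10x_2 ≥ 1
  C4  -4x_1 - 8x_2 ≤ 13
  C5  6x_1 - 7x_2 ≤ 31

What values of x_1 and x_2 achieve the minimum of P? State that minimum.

Feasible corners and P = 7x_1 + x_2:
  (11/6, 14/3) → P = 35/2
  (283/64, 173/32) → P = 2327/64
  (41/3, 33/2) → P = 673/6

At the optimal vertex, 2x_1 - 7x_2 = -29 and 12x_1 - 12x_2 = -34.
Solving simultaneously gives x_1 = 11/6, x_2 = 14/3.

x_1 = 11/6, x_2 = 14/3, minimum P = 35/2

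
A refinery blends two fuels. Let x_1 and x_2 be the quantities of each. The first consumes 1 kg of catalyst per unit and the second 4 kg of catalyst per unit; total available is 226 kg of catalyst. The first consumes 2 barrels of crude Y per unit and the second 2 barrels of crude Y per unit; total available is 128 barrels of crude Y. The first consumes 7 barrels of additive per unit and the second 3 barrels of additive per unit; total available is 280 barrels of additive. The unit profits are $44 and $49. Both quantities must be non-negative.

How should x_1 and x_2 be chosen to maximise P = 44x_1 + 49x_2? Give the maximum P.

x_1 = 10, x_2 = 54, maximum P = 3086

Extreme points and P = 44x_1 + 49x_2:
  (0, 0) → P = 0
  (0, 113/2) → P = 5537/2
  (40, 0) → P = 1760
  (10, 54) → P = 3086
  (22, 42) → P = 3026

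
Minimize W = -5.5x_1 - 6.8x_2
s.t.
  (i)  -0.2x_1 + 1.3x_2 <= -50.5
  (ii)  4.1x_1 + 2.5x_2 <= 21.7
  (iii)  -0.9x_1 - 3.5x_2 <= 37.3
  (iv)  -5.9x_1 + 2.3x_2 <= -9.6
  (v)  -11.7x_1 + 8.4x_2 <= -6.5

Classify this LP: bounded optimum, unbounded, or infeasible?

infeasible

The boundaries -0.2x_1 + 1.3x_2 = -50.5 and 4.1x_1 + 2.5x_2 = 21.7 meet at (15446/583, -20271/583), but that point violates -0.9x_1 - 3.5x_2 ≤ 37.3. Every candidate vertex is excluded by some other constraint, so the feasible region is empty.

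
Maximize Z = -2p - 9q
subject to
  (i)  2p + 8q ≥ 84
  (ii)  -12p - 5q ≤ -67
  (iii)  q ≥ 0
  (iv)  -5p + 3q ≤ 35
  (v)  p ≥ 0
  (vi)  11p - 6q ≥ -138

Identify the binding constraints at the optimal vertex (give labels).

(i) and (iii)

Vertices and Z = -2p - 9q:
  (58/43, 437/43) → Z = -4049/43
  (42, 0) → Z = -84
  (26/61, 755/61) → Z = -6847/61
The feasible region is unbounded (it extends along (1, 0), (3, 5)), but Z strictly decreases along every unbounded feasible direction, so there is no improving ray and the maximum is attained at a vertex.

The maximum is at (42, 0). Substituting into each constraint, equality holds for (i) and (iii); the remaining constraints have slack.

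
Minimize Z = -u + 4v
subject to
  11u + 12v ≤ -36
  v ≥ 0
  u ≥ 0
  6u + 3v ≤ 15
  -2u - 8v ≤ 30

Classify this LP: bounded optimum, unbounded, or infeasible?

The boundaries 11u + 12v = -36 and v = 0 meet at (-36/11, 0), but that point violates u ≥ 0. Every candidate vertex is excluded by some other constraint, so the feasible region is empty.

infeasible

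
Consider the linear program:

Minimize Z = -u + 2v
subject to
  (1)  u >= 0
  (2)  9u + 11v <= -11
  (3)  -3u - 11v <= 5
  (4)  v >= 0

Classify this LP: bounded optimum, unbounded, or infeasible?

The boundaries u = 0 and v = 0 meet at (0, 0), but that point violates 9u + 11v ≤ -11. Every candidate vertex is excluded by some other constraint, so the feasible region is empty.

infeasible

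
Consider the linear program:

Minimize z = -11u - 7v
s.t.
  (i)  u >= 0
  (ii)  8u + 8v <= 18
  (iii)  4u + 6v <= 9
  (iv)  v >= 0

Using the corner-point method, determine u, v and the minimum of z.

Corner points and z = -11u - 7v:
  (0, 3/2) → z = -21/2
  (0, 0) → z = 0
  (9/4, 0) → z = -99/4

u = 9/4, v = 0, minimum z = -99/4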